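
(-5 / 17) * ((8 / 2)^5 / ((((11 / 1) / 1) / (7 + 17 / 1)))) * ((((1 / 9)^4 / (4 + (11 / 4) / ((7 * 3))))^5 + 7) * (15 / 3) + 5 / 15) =-33116403269135903392755363940679680 / 1426326515359765149258640076211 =-23217.97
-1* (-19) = 19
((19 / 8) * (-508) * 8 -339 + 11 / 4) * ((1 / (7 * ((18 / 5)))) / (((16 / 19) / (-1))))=3795535 / 8064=470.68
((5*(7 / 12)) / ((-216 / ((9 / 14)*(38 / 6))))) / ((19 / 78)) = -65 / 288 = -0.23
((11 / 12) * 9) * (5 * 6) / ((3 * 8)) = 165 / 16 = 10.31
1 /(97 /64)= 64 /97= 0.66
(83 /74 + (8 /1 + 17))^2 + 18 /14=26204707 /38332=683.62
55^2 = 3025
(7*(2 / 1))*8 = 112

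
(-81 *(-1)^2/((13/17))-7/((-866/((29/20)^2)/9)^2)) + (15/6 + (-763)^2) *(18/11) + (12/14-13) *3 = 114407818039432724673/120112952960000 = 952501.92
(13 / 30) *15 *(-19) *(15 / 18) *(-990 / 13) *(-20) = -156750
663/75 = 221/25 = 8.84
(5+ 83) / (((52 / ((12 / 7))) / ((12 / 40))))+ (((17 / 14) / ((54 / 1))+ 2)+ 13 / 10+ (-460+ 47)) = -4017757 / 9828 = -408.81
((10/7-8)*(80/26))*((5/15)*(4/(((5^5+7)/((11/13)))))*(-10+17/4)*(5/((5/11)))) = 1280180/2778867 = 0.46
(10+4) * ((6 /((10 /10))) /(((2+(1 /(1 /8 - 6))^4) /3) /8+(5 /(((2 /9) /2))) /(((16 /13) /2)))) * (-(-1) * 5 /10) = 1639572816 /2857867871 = 0.57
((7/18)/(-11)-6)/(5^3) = -239/4950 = -0.05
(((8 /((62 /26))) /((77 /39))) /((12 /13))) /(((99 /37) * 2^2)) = 81289 /472626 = 0.17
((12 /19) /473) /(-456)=-1 /341506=-0.00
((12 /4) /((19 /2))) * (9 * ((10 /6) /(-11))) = -90 /209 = -0.43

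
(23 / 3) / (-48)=-23 / 144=-0.16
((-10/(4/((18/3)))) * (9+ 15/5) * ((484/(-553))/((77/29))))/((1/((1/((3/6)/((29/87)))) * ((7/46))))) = 76560/12719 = 6.02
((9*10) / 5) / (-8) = -9 / 4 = -2.25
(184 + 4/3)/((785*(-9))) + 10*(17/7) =3599258/148365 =24.26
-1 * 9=-9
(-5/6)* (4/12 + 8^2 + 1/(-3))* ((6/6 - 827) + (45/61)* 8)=43738.58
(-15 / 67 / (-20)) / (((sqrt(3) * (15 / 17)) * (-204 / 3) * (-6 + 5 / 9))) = 3 * sqrt(3) / 262640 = 0.00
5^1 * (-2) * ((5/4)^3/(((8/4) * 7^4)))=-625/153664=-0.00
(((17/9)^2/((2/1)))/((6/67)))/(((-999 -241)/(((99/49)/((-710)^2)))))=-212993/3307944528000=-0.00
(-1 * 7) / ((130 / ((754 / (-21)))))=29 / 15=1.93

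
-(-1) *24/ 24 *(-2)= -2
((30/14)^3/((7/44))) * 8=1188000/2401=494.79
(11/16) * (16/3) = 11/3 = 3.67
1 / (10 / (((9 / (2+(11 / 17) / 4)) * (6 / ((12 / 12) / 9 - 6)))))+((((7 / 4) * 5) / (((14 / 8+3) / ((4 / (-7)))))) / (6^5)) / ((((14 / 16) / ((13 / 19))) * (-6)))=-2898949129 / 6834498930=-0.42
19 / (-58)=-0.33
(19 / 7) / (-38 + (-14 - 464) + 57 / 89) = -1691 / 321069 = -0.01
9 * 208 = 1872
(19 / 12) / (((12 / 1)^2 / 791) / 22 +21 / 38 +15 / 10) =3141061 / 4088484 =0.77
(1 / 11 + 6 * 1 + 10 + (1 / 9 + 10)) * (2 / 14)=2594 / 693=3.74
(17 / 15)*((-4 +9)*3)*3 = 51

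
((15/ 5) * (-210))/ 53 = -630/ 53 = -11.89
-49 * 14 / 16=-343 / 8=-42.88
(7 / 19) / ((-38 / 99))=-0.96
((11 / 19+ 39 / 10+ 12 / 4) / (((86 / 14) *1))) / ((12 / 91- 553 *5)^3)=-7495770737 / 130127624557057464590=-0.00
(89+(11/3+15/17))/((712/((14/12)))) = 33397/217872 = 0.15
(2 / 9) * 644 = 1288 / 9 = 143.11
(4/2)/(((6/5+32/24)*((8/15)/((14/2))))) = 10.36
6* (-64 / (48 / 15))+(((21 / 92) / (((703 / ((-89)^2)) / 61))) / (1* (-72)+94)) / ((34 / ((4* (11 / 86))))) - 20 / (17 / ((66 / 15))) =-11826078607 / 94556312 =-125.07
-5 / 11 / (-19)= 5 / 209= 0.02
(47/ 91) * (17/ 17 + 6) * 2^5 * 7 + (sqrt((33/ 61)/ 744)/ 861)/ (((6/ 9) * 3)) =sqrt(41602)/ 13025208 + 10528/ 13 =809.85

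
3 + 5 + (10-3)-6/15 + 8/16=151/10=15.10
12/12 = 1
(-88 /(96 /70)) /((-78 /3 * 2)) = 385 /312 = 1.23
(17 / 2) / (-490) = -17 / 980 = -0.02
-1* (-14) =14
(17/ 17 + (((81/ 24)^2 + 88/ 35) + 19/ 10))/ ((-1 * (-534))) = 37643/ 1196160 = 0.03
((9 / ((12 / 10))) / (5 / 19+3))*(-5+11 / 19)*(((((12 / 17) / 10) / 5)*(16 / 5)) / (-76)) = 1512 / 250325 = 0.01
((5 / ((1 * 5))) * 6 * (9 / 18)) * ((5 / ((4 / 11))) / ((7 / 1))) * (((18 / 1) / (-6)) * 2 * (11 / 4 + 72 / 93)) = -216315 / 1736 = -124.61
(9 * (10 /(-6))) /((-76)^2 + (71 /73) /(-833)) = -304045 /117077571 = -0.00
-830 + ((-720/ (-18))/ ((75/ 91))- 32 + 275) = -8077/ 15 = -538.47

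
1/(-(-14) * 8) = 1/112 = 0.01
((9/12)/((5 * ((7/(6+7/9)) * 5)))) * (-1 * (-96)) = 488/175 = 2.79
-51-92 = -143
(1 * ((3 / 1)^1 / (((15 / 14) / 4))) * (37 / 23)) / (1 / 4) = 8288 / 115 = 72.07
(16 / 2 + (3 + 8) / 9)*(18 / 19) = 166 / 19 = 8.74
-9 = -9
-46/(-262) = 23/131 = 0.18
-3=-3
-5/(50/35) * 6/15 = -1.40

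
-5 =-5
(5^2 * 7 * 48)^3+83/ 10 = 592704000008.30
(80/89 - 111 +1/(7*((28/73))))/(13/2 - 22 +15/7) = 1914107/233002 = 8.21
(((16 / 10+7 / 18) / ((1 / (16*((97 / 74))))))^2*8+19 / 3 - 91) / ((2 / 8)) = 153415709528 / 2772225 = 55340.28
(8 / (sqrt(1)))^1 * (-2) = -16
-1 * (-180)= 180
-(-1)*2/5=2/5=0.40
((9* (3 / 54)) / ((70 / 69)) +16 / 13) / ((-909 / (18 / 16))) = -3137 / 1470560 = -0.00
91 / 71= 1.28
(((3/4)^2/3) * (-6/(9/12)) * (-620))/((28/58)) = 13485/7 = 1926.43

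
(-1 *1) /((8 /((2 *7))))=-1.75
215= 215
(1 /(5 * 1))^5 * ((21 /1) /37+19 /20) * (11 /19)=12353 /43937500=0.00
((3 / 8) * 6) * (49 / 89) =441 / 356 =1.24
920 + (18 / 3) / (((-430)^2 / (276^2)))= 42641264 / 46225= 922.47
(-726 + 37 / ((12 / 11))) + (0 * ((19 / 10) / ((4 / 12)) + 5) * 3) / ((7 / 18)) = -8305 / 12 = -692.08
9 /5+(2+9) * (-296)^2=4818889 /5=963777.80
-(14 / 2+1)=-8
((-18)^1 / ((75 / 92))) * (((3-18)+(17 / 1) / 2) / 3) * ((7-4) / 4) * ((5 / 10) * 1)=897 / 50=17.94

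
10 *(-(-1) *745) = 7450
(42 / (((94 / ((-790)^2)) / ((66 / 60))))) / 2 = 7208355 / 47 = 153369.26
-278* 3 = -834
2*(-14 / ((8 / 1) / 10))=-35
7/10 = 0.70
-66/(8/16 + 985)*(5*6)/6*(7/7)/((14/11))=-1210/4599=-0.26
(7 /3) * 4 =9.33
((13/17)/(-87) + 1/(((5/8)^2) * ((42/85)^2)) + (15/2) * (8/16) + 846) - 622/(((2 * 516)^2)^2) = 11785407278795553541/13700354122377216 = 860.23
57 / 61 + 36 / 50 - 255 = -386352 / 1525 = -253.35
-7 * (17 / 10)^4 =-584647 / 10000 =-58.46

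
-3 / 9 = -0.33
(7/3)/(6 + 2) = 7/24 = 0.29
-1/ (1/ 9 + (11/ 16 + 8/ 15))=-0.75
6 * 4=24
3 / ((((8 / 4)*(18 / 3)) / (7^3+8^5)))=33111 / 4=8277.75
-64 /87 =-0.74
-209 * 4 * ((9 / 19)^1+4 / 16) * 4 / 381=-6.35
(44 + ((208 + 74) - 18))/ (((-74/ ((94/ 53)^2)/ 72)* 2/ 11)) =-538854624/ 103933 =-5184.63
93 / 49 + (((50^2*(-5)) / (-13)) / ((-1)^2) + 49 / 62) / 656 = 87178661 / 25908064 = 3.36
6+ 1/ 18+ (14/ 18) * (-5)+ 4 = 37/ 6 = 6.17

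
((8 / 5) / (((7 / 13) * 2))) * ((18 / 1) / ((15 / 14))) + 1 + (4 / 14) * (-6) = 4243 / 175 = 24.25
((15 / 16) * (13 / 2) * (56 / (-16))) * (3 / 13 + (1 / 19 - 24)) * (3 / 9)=168.61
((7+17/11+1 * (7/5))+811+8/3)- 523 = 49601/165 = 300.61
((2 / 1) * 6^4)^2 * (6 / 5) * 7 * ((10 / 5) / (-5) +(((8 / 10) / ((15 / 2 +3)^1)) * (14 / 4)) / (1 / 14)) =188116992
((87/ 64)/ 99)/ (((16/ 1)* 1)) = 29/ 33792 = 0.00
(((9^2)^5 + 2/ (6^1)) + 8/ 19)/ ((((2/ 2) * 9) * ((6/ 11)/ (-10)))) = -10931069099500/ 1539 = -7102708966.54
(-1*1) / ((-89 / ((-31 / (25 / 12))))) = -372 / 2225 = -0.17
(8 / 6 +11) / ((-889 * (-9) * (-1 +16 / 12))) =37 / 8001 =0.00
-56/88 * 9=-63/11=-5.73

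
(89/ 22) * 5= 445/ 22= 20.23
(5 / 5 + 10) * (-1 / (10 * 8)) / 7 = -11 / 560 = -0.02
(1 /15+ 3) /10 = 23 /75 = 0.31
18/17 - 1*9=-135/17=-7.94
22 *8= 176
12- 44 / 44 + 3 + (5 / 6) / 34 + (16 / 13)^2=535733 / 34476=15.54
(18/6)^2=9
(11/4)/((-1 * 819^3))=-11/2197413036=-0.00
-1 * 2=-2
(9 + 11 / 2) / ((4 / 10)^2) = 725 / 8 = 90.62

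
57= 57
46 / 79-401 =-31633 / 79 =-400.42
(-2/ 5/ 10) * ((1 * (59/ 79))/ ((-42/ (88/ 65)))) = 2596/ 2695875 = 0.00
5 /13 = 0.38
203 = 203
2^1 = 2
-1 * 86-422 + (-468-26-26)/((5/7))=-1236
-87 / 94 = -0.93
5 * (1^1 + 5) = 30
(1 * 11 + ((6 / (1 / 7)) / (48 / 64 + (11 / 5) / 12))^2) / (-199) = -2036 / 199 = -10.23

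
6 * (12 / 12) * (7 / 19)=2.21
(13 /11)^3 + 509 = 679676 /1331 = 510.65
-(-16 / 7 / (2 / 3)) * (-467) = -11208 / 7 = -1601.14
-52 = -52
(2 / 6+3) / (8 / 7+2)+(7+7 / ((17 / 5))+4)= 7921 / 561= 14.12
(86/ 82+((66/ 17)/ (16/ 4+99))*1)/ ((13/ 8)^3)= 0.25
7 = 7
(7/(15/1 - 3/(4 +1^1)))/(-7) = -0.07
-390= -390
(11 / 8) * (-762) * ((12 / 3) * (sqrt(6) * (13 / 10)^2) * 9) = -6374511 * sqrt(6) / 100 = -156142.99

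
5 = 5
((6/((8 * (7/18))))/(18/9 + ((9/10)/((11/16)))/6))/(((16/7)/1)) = 1485/3904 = 0.38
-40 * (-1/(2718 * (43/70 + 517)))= 1400/49240647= 0.00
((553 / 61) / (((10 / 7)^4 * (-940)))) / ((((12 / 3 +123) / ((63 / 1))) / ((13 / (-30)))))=362476569 / 728218000000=0.00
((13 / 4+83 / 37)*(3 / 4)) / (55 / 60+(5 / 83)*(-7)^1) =607311 / 72964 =8.32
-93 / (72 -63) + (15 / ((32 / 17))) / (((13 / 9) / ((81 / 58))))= -190283 / 72384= -2.63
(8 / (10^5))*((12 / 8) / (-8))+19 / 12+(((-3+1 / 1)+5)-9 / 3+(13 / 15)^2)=2.33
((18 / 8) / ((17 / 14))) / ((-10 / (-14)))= 441 / 170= 2.59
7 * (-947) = -6629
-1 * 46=-46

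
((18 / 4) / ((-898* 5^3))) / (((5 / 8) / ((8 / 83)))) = -144 / 23291875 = -0.00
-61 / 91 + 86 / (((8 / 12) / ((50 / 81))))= 194003 / 2457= 78.96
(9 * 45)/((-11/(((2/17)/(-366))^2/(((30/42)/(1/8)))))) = -63/94632472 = -0.00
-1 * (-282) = 282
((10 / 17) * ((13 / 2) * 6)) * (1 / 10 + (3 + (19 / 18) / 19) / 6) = 4277 / 306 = 13.98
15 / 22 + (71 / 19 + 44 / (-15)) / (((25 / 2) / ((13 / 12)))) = 176686 / 235125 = 0.75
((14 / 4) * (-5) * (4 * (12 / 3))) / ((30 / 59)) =-1652 / 3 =-550.67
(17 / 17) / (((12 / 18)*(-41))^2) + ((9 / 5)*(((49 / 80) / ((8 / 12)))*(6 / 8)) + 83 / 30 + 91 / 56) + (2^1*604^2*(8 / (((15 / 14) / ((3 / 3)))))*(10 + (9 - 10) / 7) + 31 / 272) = 53700920.95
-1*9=-9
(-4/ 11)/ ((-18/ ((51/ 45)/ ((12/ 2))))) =17/ 4455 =0.00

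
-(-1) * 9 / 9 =1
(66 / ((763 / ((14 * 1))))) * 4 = 528 / 109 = 4.84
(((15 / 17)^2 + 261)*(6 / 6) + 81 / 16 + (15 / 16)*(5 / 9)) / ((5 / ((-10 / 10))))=-927211 / 17340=-53.47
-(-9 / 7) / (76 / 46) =207 / 266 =0.78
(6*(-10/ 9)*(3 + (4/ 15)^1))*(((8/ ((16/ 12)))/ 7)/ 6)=-28/ 9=-3.11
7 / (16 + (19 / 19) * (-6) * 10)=-7 / 44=-0.16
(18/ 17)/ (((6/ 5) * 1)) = 15/ 17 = 0.88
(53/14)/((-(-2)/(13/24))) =1.03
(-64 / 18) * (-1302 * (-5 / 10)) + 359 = -5867 / 3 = -1955.67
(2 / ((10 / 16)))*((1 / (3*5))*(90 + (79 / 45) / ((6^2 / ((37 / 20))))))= 2918923 / 151875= 19.22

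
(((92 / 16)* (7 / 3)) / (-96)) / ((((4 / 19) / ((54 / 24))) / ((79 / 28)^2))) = -2727317 / 229376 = -11.89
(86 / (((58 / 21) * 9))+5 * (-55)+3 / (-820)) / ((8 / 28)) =-135603587 / 142680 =-950.40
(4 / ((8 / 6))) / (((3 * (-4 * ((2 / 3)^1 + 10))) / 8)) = -3 / 16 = -0.19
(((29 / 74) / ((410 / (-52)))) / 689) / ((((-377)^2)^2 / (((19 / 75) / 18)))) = -19 / 378035535954345750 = -0.00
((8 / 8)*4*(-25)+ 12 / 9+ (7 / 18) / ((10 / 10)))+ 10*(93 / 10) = -95 / 18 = -5.28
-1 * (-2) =2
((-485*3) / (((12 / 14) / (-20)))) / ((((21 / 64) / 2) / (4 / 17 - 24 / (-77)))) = 444492800 / 3927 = 113188.90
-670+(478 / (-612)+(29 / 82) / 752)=-6328541051 / 9434592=-670.78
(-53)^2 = 2809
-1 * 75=-75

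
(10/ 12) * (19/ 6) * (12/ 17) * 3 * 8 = 760/ 17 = 44.71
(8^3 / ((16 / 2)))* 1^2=64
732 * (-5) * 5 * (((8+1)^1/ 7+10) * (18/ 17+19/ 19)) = -7228500/ 17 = -425205.88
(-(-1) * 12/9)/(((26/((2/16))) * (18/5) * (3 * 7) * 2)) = 5/117936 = 0.00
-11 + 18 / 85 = -917 / 85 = -10.79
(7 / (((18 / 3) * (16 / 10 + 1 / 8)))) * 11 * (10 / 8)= 1925 / 207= 9.30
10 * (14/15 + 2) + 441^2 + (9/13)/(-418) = 3170907427/16302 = 194510.33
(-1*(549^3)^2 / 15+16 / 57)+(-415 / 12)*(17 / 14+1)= -29132361784115607559 / 15960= -1825335951385689.70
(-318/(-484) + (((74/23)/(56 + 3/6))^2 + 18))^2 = 930446874678355562089/2672119337690832964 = 348.21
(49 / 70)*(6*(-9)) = -189 / 5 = -37.80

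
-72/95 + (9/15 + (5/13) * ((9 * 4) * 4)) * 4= 275628/1235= 223.18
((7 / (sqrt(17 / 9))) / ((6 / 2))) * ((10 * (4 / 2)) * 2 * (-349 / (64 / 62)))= -378665 * sqrt(17) / 68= -22959.94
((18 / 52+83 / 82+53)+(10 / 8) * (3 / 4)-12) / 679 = 369227 / 5790512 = 0.06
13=13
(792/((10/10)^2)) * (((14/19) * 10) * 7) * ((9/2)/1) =3492720/19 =183827.37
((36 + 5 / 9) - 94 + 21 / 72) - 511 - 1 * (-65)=-36227 / 72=-503.15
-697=-697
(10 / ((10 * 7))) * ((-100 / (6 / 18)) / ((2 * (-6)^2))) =-0.60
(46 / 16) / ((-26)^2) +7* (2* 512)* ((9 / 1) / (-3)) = -116293609 / 5408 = -21504.00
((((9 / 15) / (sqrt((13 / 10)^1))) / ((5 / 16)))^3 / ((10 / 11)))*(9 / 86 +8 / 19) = 522491904*sqrt(130) / 2157390625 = 2.76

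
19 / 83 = 0.23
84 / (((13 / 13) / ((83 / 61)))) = 6972 / 61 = 114.30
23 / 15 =1.53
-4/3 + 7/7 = -1/3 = -0.33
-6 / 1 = -6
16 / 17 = 0.94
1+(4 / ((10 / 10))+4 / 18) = 5.22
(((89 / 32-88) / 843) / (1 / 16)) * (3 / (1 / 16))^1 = -21816 / 281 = -77.64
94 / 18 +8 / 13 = 683 / 117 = 5.84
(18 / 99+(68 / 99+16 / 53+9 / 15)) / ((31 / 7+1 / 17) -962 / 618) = 569349907 / 942422415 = 0.60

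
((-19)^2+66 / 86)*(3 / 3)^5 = 15556 / 43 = 361.77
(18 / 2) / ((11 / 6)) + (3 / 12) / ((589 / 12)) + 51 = 55.91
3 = 3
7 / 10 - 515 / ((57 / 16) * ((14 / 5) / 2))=-409207 / 3990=-102.56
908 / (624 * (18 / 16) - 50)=227 / 163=1.39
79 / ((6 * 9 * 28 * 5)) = 79 / 7560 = 0.01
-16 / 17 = -0.94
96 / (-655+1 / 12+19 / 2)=-1152 / 7745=-0.15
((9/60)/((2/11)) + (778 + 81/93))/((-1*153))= -966823/189720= -5.10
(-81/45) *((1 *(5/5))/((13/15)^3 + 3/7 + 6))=-42525/167254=-0.25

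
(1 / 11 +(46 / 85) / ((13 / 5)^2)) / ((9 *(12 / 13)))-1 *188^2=-3093163703 / 87516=-35343.98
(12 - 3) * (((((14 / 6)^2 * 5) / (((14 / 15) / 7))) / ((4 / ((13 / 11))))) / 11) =47775 / 968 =49.35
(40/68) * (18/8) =45/34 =1.32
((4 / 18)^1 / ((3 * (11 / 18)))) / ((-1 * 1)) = -4 / 33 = -0.12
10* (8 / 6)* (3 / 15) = 8 / 3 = 2.67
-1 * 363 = -363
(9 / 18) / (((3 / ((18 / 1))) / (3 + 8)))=33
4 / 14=2 / 7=0.29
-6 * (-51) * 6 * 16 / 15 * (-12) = -117504 / 5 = -23500.80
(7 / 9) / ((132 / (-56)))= -98 / 297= -0.33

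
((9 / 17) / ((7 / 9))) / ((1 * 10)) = 81 / 1190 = 0.07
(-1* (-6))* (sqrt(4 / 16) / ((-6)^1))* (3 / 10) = -3 / 20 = -0.15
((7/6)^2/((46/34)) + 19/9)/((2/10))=12905/828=15.59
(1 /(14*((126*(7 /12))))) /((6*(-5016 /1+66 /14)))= -1 /30939678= -0.00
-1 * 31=-31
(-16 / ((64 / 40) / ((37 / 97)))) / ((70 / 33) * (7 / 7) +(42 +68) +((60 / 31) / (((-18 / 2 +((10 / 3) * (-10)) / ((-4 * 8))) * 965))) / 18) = -6976507065 / 205067000242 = -0.03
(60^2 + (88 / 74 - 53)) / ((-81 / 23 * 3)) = -335501 / 999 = -335.84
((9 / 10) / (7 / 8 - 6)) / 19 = -36 / 3895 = -0.01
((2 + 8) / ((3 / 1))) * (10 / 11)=100 / 33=3.03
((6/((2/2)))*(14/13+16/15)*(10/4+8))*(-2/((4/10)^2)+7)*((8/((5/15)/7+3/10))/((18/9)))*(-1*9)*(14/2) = 538445.66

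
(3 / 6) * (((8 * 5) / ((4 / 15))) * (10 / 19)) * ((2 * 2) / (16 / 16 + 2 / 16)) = 8000 / 57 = 140.35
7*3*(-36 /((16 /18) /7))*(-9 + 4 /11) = 1131165 /22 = 51416.59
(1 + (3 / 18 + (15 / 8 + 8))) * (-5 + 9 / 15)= -583 / 12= -48.58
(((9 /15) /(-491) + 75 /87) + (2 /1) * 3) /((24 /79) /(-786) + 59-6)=5055051842 /39049959135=0.13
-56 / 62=-28 / 31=-0.90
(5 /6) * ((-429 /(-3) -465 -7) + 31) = -745 /3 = -248.33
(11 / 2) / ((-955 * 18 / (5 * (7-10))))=11 / 2292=0.00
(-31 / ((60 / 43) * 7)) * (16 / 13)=-5332 / 1365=-3.91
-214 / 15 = -14.27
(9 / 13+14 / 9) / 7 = 263 / 819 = 0.32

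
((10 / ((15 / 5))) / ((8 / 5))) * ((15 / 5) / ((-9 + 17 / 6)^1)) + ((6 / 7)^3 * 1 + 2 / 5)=2059 / 126910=0.02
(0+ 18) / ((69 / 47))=282 / 23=12.26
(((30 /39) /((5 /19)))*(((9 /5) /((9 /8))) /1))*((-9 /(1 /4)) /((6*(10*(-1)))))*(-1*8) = -7296 /325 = -22.45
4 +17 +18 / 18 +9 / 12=91 / 4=22.75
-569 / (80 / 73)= -41537 / 80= -519.21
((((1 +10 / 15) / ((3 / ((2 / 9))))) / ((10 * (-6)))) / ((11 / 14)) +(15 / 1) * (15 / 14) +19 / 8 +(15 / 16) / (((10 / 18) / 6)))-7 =403574 / 18711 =21.57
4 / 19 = 0.21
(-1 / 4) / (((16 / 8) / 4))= -1 / 2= -0.50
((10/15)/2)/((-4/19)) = -19/12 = -1.58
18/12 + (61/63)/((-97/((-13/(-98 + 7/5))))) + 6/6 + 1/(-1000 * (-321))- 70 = -21318448163629/315822591000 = -67.50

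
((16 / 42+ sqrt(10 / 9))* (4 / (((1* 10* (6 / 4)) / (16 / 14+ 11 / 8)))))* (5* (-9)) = -141* sqrt(10) / 14- 564 / 49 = -43.36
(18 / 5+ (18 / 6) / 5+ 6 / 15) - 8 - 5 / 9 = -178 / 45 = -3.96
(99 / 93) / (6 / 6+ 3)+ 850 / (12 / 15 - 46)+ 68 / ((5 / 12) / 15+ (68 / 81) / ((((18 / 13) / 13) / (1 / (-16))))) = -6261062093 / 37986532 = -164.82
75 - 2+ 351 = 424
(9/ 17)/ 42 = 3/ 238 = 0.01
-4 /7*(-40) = 160 /7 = 22.86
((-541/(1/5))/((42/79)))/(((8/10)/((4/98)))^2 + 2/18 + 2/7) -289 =-366108431/1211354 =-302.23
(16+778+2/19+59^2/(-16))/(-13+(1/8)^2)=-233692/5263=-44.40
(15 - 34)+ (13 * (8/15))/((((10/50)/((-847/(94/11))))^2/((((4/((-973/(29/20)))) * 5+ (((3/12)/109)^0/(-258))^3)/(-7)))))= 1216998390452959/168291830844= 7231.48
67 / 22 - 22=-417 / 22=-18.95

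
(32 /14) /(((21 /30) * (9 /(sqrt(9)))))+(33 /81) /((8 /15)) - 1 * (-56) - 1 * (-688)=2631367 /3528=745.85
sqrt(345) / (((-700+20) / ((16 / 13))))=-0.03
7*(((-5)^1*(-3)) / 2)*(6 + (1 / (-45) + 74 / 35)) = 2549 / 6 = 424.83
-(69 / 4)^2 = -4761 / 16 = -297.56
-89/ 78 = -1.14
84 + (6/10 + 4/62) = 13123/155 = 84.66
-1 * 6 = -6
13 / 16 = 0.81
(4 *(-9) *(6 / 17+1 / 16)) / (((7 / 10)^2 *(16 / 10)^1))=-127125 / 6664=-19.08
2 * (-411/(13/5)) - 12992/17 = -238766/221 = -1080.39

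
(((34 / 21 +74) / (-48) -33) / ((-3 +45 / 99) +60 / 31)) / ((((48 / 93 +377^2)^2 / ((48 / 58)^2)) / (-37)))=-105644576081 / 1485693867800799475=-0.00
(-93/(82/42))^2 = 2269.01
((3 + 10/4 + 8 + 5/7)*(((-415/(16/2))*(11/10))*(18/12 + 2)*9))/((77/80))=-743265/28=-26545.18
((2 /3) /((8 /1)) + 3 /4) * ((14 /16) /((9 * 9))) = 35 /3888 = 0.01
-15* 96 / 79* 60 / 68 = -21600 / 1343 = -16.08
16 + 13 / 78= 97 / 6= 16.17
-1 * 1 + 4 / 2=1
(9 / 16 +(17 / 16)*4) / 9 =77 / 144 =0.53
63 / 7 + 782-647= 144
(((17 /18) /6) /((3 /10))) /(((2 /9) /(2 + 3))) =11.81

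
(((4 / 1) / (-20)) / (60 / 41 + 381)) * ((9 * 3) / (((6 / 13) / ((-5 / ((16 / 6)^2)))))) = 14391 / 669056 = 0.02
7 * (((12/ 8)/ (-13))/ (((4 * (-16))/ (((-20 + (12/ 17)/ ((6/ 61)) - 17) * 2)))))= -819/ 1088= -0.75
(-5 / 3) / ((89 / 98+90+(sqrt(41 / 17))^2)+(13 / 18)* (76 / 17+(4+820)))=-24990 / 10370747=-0.00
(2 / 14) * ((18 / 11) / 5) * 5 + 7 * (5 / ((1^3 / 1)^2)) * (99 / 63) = 4253 / 77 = 55.23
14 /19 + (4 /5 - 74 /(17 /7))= -46728 /1615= -28.93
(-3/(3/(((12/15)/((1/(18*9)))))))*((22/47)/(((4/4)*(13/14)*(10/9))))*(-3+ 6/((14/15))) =-3079296/15275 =-201.59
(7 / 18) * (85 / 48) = 595 / 864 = 0.69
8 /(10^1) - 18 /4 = -37 /10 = -3.70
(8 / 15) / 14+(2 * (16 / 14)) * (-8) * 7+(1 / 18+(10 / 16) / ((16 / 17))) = -5130409 / 40320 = -127.24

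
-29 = -29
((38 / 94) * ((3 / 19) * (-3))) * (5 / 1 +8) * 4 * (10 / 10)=-468 / 47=-9.96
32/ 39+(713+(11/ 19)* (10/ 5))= 529799/ 741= 714.98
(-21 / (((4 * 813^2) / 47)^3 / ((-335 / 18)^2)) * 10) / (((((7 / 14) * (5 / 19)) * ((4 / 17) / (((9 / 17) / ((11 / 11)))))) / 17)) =-26344123291675 / 221770866626022304512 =-0.00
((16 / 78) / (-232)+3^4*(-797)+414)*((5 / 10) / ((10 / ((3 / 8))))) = -36272867 / 30160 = -1202.68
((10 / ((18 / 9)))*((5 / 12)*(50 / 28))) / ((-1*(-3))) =625 / 504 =1.24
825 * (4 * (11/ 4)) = 9075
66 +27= 93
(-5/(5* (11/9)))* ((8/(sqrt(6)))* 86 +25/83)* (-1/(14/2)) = 225/6391 +1032* sqrt(6)/77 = 32.86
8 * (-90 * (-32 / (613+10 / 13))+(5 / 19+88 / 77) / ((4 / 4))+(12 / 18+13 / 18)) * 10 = 5720753960 / 9550863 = 598.98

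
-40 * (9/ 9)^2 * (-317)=12680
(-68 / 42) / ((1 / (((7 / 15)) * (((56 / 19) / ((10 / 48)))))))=-15232 / 1425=-10.69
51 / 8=6.38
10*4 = 40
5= 5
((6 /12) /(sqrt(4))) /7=1 /28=0.04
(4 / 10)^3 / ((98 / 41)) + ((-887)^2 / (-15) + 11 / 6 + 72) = -1924869691 / 36750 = -52377.41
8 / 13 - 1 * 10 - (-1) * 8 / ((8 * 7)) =-841 / 91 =-9.24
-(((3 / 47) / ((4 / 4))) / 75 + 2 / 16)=-1183 / 9400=-0.13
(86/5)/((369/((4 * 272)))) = 93568/1845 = 50.71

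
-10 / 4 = -5 / 2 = -2.50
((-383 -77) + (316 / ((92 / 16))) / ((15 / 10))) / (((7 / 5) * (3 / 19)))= -2775140 / 1449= -1915.21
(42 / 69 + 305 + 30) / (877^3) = 7719 / 15514101059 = 0.00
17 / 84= 0.20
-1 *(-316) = 316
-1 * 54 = -54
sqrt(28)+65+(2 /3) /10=2 * sqrt(7)+976 /15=70.36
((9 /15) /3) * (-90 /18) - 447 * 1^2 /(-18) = 143 /6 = 23.83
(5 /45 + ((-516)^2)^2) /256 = 638030317825 /2304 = 276922881.00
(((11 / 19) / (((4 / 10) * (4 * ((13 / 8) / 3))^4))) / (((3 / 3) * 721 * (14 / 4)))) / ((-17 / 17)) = -71280 / 2738799973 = -0.00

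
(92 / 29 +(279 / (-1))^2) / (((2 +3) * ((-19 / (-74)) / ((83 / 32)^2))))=575416104533 / 1410560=407934.51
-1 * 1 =-1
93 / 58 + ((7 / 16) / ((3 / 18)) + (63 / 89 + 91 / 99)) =11969543 / 2044152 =5.86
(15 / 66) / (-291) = -5 / 6402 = -0.00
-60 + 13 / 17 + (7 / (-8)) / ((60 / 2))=-241799 / 4080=-59.26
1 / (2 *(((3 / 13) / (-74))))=-160.33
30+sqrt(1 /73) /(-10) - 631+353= -248 - sqrt(73) /730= -248.01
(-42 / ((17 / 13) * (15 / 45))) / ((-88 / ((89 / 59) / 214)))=0.01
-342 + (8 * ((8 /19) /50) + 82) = -259.93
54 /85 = 0.64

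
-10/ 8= -5/ 4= -1.25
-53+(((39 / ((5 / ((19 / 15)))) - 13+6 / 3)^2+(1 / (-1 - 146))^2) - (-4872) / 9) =6612188956 / 13505625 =489.59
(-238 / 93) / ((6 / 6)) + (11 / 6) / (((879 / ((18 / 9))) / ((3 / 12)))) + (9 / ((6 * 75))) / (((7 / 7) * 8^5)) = -342616801453 / 133934284800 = -2.56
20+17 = 37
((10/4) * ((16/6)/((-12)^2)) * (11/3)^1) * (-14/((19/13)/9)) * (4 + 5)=-5005/38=-131.71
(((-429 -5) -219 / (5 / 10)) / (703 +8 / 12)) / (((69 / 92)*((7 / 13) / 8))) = -362752 / 14777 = -24.55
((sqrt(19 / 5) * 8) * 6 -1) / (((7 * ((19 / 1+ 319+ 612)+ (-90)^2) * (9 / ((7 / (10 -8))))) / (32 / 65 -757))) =16391 / 3529500 -65564 * sqrt(95) / 1470625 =-0.43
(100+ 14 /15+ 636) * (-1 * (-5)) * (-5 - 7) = -44216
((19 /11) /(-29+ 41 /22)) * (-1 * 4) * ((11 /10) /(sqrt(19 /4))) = 88 * sqrt(19) /2985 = 0.13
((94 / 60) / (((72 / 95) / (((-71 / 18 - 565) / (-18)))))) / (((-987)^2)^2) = 3971 / 57677101828416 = 0.00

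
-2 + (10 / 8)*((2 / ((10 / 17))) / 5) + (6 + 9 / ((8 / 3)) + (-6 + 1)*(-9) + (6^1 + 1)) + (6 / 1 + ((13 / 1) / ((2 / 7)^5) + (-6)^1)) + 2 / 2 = 1102251 / 160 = 6889.07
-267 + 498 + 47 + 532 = 810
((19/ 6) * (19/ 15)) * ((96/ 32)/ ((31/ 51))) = 6137/ 310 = 19.80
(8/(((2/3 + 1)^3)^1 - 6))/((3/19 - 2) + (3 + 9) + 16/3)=-12312/32671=-0.38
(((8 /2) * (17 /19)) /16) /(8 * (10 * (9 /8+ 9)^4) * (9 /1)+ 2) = 1088 /36804956183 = 0.00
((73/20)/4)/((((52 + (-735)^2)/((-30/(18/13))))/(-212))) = 50297/6483324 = 0.01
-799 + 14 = -785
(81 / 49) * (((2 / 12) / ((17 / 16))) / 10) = 108 / 4165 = 0.03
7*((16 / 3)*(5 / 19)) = 560 / 57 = 9.82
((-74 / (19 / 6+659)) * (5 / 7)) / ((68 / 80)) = -0.09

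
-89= -89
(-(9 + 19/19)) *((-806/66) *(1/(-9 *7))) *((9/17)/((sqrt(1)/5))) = -20150/3927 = -5.13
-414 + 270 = -144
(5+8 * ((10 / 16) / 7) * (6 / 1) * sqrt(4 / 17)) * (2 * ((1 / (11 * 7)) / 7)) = 120 * sqrt(17) / 64141+10 / 539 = 0.03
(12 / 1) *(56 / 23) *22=14784 / 23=642.78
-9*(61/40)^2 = -33489/1600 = -20.93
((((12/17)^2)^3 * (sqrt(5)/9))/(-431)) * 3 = -0.00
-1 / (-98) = 1 / 98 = 0.01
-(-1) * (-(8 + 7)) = -15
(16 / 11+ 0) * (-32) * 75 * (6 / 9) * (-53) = 1356800 / 11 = 123345.45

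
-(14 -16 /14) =-12.86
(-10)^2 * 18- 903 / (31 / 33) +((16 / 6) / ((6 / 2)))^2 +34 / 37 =78083779 / 92907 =840.45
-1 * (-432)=432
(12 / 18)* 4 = 8 / 3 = 2.67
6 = 6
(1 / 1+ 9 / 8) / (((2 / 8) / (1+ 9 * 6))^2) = 102850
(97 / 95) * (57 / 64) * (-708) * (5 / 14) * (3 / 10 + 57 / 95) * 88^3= -4936018824 / 35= -141029109.26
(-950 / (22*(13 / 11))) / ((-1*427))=475 / 5551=0.09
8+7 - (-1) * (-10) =5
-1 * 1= -1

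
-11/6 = -1.83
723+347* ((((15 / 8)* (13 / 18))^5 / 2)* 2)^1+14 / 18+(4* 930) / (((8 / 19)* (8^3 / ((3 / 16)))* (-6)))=2303.36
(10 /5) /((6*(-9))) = -1 /27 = -0.04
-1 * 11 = -11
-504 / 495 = -1.02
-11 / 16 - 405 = -6491 / 16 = -405.69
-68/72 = -17/18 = -0.94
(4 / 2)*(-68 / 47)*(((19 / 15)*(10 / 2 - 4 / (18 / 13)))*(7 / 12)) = -85918 / 19035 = -4.51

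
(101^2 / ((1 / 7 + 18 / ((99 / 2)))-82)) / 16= -785477 / 100400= -7.82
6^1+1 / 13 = 79 / 13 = 6.08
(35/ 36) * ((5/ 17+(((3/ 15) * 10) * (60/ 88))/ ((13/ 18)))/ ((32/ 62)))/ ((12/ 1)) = 5755925/ 16803072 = 0.34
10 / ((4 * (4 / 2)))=5 / 4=1.25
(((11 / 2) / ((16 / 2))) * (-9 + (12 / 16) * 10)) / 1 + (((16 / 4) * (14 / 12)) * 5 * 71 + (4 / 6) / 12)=476839 / 288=1655.69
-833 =-833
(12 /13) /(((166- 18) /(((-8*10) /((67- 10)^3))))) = -80 /29692611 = -0.00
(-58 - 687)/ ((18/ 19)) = -14155/ 18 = -786.39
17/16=1.06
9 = 9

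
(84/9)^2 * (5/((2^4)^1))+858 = 7967/9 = 885.22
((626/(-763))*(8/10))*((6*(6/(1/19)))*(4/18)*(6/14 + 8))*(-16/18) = 179646976/240345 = 747.45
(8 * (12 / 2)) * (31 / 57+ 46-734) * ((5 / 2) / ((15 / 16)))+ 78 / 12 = -87987.89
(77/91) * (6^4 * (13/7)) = 14256/7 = 2036.57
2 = 2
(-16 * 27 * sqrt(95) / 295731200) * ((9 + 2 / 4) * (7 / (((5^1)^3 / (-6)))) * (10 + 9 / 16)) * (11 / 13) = 81081 * sqrt(95) / 1945600000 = 0.00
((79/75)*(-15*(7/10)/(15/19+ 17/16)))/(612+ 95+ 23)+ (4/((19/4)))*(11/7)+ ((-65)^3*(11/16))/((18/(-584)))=6125664.51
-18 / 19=-0.95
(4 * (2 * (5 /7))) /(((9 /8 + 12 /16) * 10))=32 /105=0.30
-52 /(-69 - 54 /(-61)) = 3172 /4155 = 0.76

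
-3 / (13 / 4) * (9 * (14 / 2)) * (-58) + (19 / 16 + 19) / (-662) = 464433817 / 137696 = 3372.89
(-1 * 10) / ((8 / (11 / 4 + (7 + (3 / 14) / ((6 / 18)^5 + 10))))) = -3325605 / 272272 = -12.21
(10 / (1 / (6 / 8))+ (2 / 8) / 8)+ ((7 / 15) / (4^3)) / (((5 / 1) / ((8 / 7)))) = 18079 / 2400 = 7.53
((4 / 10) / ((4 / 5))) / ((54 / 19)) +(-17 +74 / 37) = -1601 / 108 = -14.82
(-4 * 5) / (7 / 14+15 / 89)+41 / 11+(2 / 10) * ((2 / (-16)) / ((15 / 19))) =-20593471 / 785400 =-26.22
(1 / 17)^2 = 1 / 289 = 0.00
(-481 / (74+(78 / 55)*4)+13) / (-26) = -2347 / 8764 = -0.27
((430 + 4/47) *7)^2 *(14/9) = 31144841784/2209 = 14099068.26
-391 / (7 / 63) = -3519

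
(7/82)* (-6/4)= -21/164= -0.13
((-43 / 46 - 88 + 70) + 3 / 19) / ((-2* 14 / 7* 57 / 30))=82055 / 33212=2.47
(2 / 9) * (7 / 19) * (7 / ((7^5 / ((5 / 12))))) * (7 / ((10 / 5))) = 5 / 100548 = 0.00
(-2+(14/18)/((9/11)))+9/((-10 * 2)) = -2429/1620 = -1.50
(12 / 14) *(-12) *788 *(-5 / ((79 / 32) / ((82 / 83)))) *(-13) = -210830.13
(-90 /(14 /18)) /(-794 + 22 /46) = 18630 /127757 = 0.15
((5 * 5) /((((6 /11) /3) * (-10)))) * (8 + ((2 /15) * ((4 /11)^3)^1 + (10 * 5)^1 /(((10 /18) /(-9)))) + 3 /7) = 112022719 /10164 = 11021.52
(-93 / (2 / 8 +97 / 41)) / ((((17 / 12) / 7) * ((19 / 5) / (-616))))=119575680 / 4199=28477.18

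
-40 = -40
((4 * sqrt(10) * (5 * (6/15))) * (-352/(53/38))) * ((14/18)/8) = -93632 * sqrt(10)/477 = -620.73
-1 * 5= -5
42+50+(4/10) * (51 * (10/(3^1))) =160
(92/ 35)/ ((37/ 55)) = 1012/ 259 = 3.91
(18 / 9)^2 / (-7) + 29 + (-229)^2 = 367286 / 7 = 52469.43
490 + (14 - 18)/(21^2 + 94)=489.99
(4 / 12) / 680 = 1 / 2040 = 0.00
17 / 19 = 0.89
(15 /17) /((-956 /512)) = -1920 /4063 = -0.47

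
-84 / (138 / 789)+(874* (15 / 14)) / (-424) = -482.47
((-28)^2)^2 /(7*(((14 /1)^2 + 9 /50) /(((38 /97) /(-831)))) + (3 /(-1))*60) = -1167846400 /5535060441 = -0.21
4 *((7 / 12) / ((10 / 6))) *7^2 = 343 / 5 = 68.60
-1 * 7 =-7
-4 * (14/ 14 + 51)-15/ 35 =-1459/ 7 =-208.43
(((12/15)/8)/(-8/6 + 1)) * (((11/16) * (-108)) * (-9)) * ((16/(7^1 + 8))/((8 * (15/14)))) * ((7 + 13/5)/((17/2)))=-28.18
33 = 33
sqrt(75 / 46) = 1.28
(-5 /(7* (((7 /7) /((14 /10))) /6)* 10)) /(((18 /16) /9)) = -24 /5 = -4.80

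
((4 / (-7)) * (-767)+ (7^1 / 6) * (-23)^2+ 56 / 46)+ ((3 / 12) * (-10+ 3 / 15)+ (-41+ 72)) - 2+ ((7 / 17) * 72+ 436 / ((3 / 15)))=540754591 / 164220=3292.87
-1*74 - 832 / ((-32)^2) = -74.81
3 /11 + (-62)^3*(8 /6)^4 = -671131405 /891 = -753233.90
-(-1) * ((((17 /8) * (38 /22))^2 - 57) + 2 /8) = -335143 /7744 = -43.28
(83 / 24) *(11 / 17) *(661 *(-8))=-603493 / 51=-11833.20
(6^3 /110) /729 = 4 /1485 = 0.00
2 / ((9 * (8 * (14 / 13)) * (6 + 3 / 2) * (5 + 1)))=13 / 22680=0.00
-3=-3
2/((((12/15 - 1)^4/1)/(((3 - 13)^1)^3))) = -1250000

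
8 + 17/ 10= 97/ 10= 9.70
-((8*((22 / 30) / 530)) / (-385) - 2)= 278254 / 139125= 2.00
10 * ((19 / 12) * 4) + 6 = 69.33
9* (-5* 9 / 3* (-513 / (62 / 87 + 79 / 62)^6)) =1705755523661763622112249280 / 1515093323025424648306969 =1125.84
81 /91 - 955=-86824 /91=-954.11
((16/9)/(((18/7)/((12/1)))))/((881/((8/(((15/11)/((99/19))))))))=216832/753255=0.29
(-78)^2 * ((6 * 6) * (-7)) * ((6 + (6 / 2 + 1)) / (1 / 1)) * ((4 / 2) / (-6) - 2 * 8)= 250417440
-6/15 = -2/5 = -0.40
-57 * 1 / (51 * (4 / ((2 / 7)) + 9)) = -0.05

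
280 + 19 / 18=5059 / 18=281.06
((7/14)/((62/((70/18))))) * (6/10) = 7/372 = 0.02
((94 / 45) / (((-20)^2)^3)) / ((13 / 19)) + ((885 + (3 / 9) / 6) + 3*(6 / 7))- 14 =114480080006251 / 131040000000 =873.63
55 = 55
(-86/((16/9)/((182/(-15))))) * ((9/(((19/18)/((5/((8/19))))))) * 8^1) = 950859/2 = 475429.50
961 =961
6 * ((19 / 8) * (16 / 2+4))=171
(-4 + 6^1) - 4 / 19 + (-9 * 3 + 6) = -365 / 19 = -19.21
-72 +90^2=8028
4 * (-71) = -284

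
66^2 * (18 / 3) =26136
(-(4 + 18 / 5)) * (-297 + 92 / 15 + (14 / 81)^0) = 165224 / 75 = 2202.99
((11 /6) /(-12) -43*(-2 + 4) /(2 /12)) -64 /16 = -37451 /72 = -520.15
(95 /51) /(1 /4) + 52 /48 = 1741 /204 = 8.53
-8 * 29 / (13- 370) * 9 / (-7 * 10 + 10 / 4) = -464 / 5355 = -0.09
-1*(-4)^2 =-16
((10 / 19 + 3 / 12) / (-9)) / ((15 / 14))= -413 / 5130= -0.08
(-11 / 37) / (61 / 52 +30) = -572 / 59977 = -0.01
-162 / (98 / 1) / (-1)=81 / 49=1.65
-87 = -87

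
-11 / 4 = -2.75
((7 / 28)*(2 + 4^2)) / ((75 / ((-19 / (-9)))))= 19 / 150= 0.13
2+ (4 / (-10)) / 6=29 / 15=1.93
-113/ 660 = -0.17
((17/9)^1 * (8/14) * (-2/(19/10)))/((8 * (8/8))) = -170/1197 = -0.14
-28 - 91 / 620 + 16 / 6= -47393 / 1860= -25.48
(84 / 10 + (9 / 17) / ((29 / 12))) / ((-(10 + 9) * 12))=-3541 / 93670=-0.04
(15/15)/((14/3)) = 3/14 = 0.21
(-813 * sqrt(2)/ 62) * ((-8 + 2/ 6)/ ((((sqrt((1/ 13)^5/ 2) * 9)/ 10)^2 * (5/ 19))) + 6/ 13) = 11432489991301 * sqrt(2)/ 32643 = 495297074.33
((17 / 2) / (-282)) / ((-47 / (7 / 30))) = 119 / 795240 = 0.00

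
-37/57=-0.65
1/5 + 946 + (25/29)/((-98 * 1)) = 13445377/14210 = 946.19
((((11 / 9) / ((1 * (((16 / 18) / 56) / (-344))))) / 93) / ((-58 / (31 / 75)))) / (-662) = -6622 / 2159775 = -0.00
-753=-753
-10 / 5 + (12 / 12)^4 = -1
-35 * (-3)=105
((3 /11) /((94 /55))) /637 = 0.00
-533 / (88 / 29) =-15457 / 88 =-175.65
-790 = -790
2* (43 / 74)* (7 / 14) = 43 / 74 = 0.58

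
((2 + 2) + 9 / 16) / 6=73 / 96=0.76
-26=-26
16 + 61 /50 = 861 /50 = 17.22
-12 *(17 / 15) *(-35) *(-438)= -208488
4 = 4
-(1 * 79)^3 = -493039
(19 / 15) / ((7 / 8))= 152 / 105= 1.45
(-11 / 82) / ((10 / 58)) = -319 / 410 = -0.78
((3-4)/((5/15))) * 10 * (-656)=19680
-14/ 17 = -0.82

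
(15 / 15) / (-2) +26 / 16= 9 / 8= 1.12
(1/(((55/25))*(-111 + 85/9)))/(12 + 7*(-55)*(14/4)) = 45/13427117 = 0.00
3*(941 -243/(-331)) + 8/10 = 4677034/1655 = 2826.00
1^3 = 1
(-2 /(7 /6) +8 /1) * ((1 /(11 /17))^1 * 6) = 408 /7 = 58.29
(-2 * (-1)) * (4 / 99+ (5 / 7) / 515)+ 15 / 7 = 22703 / 10197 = 2.23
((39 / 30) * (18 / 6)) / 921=13 / 3070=0.00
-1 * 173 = -173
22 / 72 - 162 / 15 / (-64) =683 / 1440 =0.47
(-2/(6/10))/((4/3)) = -5/2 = -2.50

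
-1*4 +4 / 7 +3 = -3 / 7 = -0.43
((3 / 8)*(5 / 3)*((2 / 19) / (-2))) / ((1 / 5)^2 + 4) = -125 / 15352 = -0.01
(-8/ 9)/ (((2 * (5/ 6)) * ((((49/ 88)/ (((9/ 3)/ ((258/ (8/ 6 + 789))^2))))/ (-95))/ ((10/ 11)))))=17089788640/ 7338681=2328.73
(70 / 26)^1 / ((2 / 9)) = 315 / 26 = 12.12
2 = 2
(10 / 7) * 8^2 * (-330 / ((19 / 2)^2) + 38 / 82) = -30247040 / 103607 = -291.94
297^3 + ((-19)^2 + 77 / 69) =1807692023 / 69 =26198435.12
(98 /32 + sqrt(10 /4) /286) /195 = sqrt(10) /111540 + 49 /3120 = 0.02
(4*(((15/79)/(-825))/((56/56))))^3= -64/82029363625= -0.00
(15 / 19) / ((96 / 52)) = 65 / 152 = 0.43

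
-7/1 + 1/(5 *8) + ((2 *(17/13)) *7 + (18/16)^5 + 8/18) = 260302897/19169280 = 13.58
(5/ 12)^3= 125/ 1728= 0.07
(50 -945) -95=-990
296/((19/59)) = 17464/19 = 919.16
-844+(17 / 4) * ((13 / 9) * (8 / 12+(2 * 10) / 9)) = -133855 / 162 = -826.27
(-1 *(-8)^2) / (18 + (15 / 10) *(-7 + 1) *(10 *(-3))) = -0.22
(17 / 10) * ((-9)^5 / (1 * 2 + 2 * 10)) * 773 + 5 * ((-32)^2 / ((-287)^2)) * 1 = -63915287725021 / 18121180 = -3527104.07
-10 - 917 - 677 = -1604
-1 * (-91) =91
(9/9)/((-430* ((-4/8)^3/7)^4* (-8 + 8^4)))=-87808/15695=-5.59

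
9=9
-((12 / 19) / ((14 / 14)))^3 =-1728 / 6859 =-0.25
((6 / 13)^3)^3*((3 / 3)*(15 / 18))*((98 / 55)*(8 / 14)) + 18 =2099784934350 / 116649493103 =18.00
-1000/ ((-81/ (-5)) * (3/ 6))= -10000/ 81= -123.46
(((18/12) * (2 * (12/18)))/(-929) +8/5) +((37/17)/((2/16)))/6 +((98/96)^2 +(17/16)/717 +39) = 1936860250699/43482551040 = 44.54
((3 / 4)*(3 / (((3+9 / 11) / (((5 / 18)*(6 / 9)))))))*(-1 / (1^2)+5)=55 / 126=0.44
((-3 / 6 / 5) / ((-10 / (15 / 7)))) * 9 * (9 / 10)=243 / 1400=0.17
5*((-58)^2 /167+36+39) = 79445 /167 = 475.72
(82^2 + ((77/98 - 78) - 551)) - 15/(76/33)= 3239493/532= 6089.27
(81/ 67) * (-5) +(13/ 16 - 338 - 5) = -373305/ 1072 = -348.23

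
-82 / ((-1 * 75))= 82 / 75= 1.09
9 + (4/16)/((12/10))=221/24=9.21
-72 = -72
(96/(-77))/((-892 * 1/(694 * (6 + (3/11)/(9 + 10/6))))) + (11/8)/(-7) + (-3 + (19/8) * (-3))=-3382165/755524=-4.48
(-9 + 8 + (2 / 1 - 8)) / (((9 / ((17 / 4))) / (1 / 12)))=-119 / 432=-0.28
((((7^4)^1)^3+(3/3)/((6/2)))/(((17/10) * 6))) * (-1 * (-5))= 1038096540100/153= 6784944706.54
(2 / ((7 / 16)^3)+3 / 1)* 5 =46105 / 343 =134.42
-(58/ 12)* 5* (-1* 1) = 145/ 6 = 24.17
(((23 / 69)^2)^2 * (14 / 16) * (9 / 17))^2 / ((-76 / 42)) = -343 / 18976896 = -0.00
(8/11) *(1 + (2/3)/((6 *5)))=368/495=0.74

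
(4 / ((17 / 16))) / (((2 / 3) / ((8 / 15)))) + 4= 596 / 85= 7.01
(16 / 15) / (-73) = -16 / 1095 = -0.01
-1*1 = -1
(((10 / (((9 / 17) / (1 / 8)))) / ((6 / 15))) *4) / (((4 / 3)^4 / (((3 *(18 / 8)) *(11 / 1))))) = 1136025 / 2048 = 554.70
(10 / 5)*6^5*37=575424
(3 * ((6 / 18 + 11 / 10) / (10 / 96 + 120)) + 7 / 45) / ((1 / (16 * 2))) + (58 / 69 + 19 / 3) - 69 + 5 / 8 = -2629086941 / 47734200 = -55.08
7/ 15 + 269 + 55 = 4867/ 15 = 324.47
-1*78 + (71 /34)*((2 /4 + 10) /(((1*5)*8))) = -210669 /2720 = -77.45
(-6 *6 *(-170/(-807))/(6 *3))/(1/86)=-29240/807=-36.23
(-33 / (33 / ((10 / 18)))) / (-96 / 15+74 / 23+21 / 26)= 14950 / 63909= 0.23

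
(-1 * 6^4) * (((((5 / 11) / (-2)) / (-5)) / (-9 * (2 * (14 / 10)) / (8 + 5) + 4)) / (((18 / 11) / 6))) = -7020 / 67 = -104.78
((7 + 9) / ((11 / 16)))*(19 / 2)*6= 14592 / 11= 1326.55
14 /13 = 1.08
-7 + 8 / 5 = -27 / 5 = -5.40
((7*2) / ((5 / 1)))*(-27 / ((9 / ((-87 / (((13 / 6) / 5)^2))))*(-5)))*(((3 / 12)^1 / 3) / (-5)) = 12.97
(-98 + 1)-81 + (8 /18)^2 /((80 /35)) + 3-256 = -34904 /81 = -430.91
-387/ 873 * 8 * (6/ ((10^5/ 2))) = -129/ 303125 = -0.00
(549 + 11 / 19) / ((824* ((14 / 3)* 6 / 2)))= 5221 / 109592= 0.05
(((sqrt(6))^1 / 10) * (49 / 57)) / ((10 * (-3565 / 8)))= -98 * sqrt(6) / 5080125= -0.00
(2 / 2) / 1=1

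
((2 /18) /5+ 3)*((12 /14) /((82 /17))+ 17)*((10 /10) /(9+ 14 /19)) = 2547824 /477855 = 5.33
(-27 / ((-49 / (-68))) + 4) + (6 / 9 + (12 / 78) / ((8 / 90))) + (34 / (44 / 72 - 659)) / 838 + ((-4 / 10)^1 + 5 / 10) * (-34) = -467302730933 / 13556003370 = -34.47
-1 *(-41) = 41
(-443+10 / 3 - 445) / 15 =-2654 / 45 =-58.98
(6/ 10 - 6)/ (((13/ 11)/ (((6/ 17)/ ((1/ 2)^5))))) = -57024/ 1105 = -51.61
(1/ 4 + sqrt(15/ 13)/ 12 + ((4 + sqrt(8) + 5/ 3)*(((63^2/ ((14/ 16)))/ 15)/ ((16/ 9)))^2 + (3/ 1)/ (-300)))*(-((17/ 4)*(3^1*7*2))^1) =-5853358791/ 200 - 1032944157*sqrt(2)/ 100 - 119*sqrt(195)/ 104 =-43874846.29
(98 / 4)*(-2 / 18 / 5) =-49 / 90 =-0.54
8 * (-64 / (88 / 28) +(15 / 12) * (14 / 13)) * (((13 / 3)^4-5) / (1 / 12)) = -816749248 / 1287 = -634614.80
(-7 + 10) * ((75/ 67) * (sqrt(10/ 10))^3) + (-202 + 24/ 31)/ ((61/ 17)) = -6679607/ 126697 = -52.72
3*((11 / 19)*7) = 231 / 19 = 12.16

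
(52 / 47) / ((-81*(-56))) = 13 / 53298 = 0.00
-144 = -144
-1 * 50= -50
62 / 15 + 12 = 242 / 15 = 16.13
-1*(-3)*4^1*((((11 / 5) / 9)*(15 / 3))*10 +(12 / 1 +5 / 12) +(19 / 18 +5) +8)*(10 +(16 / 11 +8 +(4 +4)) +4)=481978 / 33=14605.39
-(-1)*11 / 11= 1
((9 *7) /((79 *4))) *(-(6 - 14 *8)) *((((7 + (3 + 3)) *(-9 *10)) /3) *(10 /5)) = -1302210 /79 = -16483.67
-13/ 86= -0.15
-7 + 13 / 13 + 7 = 1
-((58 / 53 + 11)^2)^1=-410881 / 2809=-146.27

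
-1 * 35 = -35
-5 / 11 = -0.45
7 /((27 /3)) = 7 /9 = 0.78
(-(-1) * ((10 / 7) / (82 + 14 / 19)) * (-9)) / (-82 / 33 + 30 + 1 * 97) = -9405 / 7535906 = -0.00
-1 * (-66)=66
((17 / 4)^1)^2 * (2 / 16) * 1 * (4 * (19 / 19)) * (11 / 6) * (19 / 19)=3179 / 192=16.56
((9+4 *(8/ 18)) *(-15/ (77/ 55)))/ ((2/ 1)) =-2425/ 42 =-57.74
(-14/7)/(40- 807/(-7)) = -14/1087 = -0.01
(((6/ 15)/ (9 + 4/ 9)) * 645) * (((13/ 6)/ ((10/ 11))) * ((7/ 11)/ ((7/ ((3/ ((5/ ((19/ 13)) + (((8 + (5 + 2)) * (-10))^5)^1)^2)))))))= 0.00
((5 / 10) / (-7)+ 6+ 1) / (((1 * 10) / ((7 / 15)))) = 97 / 300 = 0.32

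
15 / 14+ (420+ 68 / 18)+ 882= 164663 / 126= 1306.85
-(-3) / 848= 3 / 848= 0.00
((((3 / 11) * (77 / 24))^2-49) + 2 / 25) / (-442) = 77047 / 707200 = 0.11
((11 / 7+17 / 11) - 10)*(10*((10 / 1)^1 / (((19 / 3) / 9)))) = -1431000 / 1463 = -978.13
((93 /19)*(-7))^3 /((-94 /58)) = 8000939079 /322373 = 24818.89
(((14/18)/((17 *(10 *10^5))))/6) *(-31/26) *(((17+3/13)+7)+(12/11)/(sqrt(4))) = -256277/1137708000000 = -0.00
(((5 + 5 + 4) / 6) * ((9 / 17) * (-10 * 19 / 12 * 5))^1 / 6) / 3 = -3325 / 612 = -5.43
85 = 85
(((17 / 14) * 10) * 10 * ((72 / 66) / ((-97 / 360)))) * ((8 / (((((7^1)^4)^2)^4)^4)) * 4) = -117504000 / 11112495068918961756754125419925572296812372320429193356791883840690226858896635166421384230044962161744967866669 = -0.00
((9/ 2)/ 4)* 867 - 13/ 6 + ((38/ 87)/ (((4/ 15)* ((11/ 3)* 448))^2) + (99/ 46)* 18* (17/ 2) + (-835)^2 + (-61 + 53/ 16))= 271535182862981309/ 388757225472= 698469.80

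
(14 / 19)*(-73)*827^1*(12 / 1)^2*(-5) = 608539680 / 19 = 32028404.21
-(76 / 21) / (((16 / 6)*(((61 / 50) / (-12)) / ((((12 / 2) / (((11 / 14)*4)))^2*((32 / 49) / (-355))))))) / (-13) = 328320 / 47688641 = 0.01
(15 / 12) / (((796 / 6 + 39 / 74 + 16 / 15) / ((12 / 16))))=8325 / 1192232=0.01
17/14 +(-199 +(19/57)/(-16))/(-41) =2039/336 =6.07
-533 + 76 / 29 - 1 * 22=-16019 / 29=-552.38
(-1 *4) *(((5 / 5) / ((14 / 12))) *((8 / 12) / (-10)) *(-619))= -4952 / 35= -141.49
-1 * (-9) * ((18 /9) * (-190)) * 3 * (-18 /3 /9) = 6840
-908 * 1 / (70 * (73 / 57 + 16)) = -25878 / 34475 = -0.75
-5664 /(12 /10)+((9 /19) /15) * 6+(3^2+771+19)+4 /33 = -12291361 /3135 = -3920.69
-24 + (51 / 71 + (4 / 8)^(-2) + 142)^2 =108392905 / 5041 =21502.26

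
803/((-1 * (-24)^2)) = -803/576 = -1.39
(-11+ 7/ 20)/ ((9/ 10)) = -71/ 6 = -11.83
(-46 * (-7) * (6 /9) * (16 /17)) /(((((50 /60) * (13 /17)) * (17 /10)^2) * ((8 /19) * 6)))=489440 /11271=43.42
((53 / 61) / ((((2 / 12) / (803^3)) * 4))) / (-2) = -82327278693 / 244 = -337406879.89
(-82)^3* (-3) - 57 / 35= 57893583 / 35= 1654102.37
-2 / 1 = -2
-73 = -73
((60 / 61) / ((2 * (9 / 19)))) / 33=0.03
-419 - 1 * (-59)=-360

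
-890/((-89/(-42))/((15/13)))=-6300/13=-484.62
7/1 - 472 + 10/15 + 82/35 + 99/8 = -377677/840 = -449.62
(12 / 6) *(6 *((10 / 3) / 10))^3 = 16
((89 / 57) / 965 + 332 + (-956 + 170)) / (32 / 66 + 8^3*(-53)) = 274693991 / 16418479120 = 0.02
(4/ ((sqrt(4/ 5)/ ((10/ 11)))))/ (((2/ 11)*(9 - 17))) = -5*sqrt(5)/ 4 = -2.80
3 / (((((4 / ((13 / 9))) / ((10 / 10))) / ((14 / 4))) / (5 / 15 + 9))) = 637 / 18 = 35.39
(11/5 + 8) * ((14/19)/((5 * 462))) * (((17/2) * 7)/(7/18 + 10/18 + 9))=18207/935275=0.02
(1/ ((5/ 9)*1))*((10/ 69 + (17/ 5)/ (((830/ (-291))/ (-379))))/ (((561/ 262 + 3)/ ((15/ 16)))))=50858325321/ 342856400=148.34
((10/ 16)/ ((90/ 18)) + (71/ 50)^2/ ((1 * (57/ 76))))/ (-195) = -42203/ 2925000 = -0.01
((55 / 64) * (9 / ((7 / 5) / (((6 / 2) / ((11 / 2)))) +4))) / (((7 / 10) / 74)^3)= 94024631250 / 67571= 1391493.85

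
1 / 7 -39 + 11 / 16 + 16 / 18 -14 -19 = -70843 / 1008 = -70.28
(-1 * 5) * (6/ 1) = -30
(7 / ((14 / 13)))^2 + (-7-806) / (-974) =83929 / 1948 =43.08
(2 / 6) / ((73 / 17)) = 17 / 219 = 0.08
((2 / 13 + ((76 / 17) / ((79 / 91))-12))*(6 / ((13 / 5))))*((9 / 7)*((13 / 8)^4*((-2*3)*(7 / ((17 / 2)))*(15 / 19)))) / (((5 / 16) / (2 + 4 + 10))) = 12003268095 / 433789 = 27670.75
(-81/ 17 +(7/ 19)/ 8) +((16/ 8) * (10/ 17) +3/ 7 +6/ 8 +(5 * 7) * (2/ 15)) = 2.30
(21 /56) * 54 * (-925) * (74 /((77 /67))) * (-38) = 3529042425 /77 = 45831719.81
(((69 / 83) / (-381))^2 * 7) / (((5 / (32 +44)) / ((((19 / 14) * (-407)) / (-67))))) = 155448766 / 37222748135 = 0.00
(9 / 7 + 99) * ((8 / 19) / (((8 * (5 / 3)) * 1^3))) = 2106 / 665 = 3.17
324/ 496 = 81/ 124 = 0.65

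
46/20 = 23/10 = 2.30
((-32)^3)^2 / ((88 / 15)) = 2013265920 / 11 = 183024174.55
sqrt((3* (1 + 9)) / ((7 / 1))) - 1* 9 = -9 + sqrt(210) / 7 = -6.93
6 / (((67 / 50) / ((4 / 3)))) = 400 / 67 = 5.97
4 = 4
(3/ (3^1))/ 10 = 1/ 10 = 0.10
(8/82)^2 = 16/1681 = 0.01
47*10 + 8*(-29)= 238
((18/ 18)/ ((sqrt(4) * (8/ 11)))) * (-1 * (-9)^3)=8019/ 16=501.19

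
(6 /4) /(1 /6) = 9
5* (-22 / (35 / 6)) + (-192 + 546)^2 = 877080 / 7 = 125297.14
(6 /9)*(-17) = -34 /3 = -11.33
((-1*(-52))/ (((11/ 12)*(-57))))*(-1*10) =2080/ 209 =9.95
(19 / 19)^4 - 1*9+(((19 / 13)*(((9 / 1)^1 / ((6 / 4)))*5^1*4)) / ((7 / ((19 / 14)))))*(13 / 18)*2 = 6044 / 147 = 41.12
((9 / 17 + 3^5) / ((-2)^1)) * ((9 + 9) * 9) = -19725.88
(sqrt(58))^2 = 58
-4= -4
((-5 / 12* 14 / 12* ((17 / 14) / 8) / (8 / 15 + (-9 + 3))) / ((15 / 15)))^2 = 180625 / 991494144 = 0.00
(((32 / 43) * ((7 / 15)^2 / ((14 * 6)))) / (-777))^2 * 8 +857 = 857.00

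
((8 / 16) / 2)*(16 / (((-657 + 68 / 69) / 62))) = -17112 / 45265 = -0.38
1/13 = 0.08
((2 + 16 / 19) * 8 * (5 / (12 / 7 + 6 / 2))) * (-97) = -488880 / 209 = -2339.14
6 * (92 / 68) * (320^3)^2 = 148176371712000000 / 17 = 8716257159529411.76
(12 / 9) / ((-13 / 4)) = -16 / 39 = -0.41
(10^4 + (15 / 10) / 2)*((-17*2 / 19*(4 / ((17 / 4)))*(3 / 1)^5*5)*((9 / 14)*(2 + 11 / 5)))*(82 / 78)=-14347796004 / 247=-58088242.93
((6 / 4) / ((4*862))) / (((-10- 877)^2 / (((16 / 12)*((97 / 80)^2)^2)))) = 88529281 / 55557724405760000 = 0.00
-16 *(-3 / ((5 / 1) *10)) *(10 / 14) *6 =144 / 35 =4.11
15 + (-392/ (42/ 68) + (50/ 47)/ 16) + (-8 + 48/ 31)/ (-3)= -7196993/ 11656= -617.45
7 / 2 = 3.50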